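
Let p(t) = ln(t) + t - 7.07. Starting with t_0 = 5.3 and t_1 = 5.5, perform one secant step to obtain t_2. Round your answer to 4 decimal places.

5.3863

p(5.3) = -0.102293, p(5.5) = 0.134748
t_2 = 5.500000 − 0.134748·(5.500000 − 5.300000) / (0.134748 − (-0.102293)) = 5.500000 − (0.026950)/(0.237041) = 5.386308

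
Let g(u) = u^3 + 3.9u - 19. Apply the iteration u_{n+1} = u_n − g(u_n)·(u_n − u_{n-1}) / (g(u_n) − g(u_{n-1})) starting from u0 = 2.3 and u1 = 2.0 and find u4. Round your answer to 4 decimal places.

g(2.3) = 2.137000, g(2.0) = -3.200000
u2 = 2.000000 − (-3.200000)·(2.000000 − 2.300000) / (-3.200000 − 2.137000) = 2.000000 − (0.960000)/(-5.337000) = 2.179876
g(2.179876) = -0.140013
u3 = 2.179876 − (-0.140013)·(2.179876 − 2.000000) / (-0.140013 − (-3.200000)) = 2.179876 − (-0.025185)/(3.059987) = 2.188107
g(2.188107) = 0.009859
u4 = 2.188107 − 0.009859·(2.188107 − 2.179876) / (0.009859 − (-0.140013)) = 2.188107 − (0.000081)/(0.149872) = 2.187565

2.1876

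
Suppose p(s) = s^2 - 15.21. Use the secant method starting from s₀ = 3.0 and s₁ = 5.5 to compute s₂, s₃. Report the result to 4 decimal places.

p(3.0) = -6.210000, p(5.5) = 15.040000
s₂ = 5.500000 − 15.040000·(5.500000 − 3.000000) / (15.040000 − (-6.210000)) = 5.500000 − (37.600000)/(21.250000) = 3.730588
p(3.730588) = -1.292711
s₃ = 3.730588 − (-1.292711)·(3.730588 − 5.500000) / (-1.292711 − 15.040000) = 3.730588 − (2.287339)/(-16.332711) = 3.870635

3.7306, 3.8706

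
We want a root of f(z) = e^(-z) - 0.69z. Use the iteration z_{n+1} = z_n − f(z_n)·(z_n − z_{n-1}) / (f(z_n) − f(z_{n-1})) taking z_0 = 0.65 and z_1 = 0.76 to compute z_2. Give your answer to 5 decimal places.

0.71210

f(0.65) = 0.0735458, f(0.76) = -0.0567336
z_2 = 0.7600000 − (-0.0567336)·(0.7600000 − 0.6500000) / (-0.0567336 − 0.0735458) = 0.7600000 − (-0.0062407)/(-0.1302793) = 0.7120976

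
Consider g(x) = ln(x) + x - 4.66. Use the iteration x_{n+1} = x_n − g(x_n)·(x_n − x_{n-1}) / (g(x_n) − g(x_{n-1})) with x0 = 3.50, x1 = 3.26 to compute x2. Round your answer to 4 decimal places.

3.4284

g(3.50) = 0.092763, g(3.26) = -0.218273
x2 = 3.260000 − (-0.218273)·(3.260000 − 3.500000) / (-0.218273 − 0.092763) = 3.260000 − (0.052385)/(-0.311036) = 3.428423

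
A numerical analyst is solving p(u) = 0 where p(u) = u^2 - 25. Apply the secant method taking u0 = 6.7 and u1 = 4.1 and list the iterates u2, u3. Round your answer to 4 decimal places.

p(6.7) = 19.890000, p(4.1) = -8.190000
u2 = 4.100000 − (-8.190000)·(4.100000 − 6.700000) / (-8.190000 − 19.890000) = 4.100000 − (21.294000)/(-28.080000) = 4.858333
p(4.858333) = -1.396597
u3 = 4.858333 − (-1.396597)·(4.858333 − 4.100000) / (-1.396597 − (-8.190000)) = 4.858333 − (-1.059086)/(6.793403) = 5.014233

4.8583, 5.0142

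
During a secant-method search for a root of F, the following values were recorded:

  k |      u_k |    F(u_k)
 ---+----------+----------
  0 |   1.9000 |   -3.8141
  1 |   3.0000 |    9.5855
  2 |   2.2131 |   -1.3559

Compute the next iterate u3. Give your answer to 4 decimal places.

u3 = 2.2131 − (-1.3559)·(2.2131 − 3.0000) / (-1.3559 − 9.5855)
   = 2.2131 − (1.066958)/(-10.941400) = 2.310616

2.3106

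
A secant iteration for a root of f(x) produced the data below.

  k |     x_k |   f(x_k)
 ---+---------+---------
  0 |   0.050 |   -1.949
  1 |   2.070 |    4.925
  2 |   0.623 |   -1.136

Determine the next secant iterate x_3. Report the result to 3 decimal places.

x_3 = 0.623 − (-1.136)·(0.623 − 2.070) / (-1.136 − 4.925)
   = 0.623 − (1.64379)/(-6.06100) = 0.89421

0.894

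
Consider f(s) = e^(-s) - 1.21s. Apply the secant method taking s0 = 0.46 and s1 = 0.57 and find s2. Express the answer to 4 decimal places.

f(0.46) = 0.074684, f(0.57) = -0.124175
s2 = 0.570000 − (-0.124175)·(0.570000 − 0.460000) / (-0.124175 − 0.074684) = 0.570000 − (-0.013659)/(-0.198858) = 0.501312

0.5013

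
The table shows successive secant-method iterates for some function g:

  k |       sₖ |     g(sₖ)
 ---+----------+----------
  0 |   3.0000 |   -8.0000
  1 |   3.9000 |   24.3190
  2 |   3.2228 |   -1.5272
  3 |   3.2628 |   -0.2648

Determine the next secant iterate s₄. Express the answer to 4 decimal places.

3.2712

s₄ = 3.2628 − (-0.2648)·(3.2628 − 3.2228) / (-0.2648 − (-1.5272))
   = 3.2628 − (-0.010592)/(1.262400) = 3.271190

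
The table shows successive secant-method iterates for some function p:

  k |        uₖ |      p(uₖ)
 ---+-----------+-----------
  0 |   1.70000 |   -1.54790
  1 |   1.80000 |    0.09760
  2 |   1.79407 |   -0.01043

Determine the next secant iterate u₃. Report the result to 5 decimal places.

u₃ = 1.79407 − (-0.01043)·(1.79407 − 1.80000) / (-0.01043 − 0.09760)
   = 1.79407 − (0.0000618)/(-0.1080300) = 1.7946425

1.79464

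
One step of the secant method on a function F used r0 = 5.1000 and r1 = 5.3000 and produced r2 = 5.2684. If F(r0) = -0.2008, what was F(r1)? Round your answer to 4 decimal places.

The secant line through (5.1000, -0.2008) and (5.3000, F(r1)) crosses zero at r2 = 5.2684.
So (5.1000, -0.2008), (5.3000, F(r1)), (5.2684, 0) are collinear:
F(r1) = -0.2008 · (5.3000 − 5.2684) / (5.1000 − 5.2684) = -0.2008 · (0.031600)/(-0.168400) = 0.037680

0.0377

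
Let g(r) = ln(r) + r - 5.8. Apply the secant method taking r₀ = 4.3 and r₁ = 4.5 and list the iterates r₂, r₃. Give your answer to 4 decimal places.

4.3337, 4.3336

g(4.3) = -0.041385, g(4.5) = 0.204077
r₂ = 4.500000 − 0.204077·(4.500000 − 4.300000) / (0.204077 − (-0.041385)) = 4.500000 − (0.040815)/(0.245462) = 4.333720
g(4.333720) = 0.000146
r₃ = 4.333720 − 0.000146·(4.333720 − 4.500000) / (0.000146 − 0.204077) = 4.333720 − (-0.000024)/(-0.203931) = 4.333601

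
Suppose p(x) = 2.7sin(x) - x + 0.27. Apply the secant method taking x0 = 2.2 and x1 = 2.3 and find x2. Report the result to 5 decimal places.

p(2.2) = 0.2529403, p(2.3) = -0.0165959
x2 = 2.3000000 − (-0.0165959)·(2.3000000 − 2.2000000) / (-0.0165959 − 0.2529403) = 2.3000000 − (-0.0016596)/(-0.2695362) = 2.2938428

2.29384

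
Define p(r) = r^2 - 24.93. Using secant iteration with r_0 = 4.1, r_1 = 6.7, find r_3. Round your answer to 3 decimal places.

4.972

p(4.1) = -8.12000, p(6.7) = 19.96000
r_2 = 6.70000 − 19.96000·(6.70000 − 4.10000) / (19.96000 − (-8.12000)) = 6.70000 − (51.89600)/(28.08000) = 4.85185
p(4.85185) = -1.38953
r_3 = 4.85185 − (-1.38953)·(4.85185 − 6.70000) / (-1.38953 − 19.96000) = 4.85185 − (2.56806)/(-21.34953) = 4.97214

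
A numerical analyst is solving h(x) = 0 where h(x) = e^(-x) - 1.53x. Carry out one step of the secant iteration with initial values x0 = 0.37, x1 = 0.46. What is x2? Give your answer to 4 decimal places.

0.4269

h(0.37) = 0.124634, h(0.46) = -0.072516
x2 = 0.460000 − (-0.072516)·(0.460000 − 0.370000) / (-0.072516 − 0.124634) = 0.460000 − (-0.006526)/(-0.197151) = 0.426896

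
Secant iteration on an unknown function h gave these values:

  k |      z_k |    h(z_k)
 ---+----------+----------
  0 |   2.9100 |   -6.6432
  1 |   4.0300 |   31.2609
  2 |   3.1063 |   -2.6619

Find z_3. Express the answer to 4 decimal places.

3.1788

z_3 = 3.1063 − (-2.6619)·(3.1063 − 4.0300) / (-2.6619 − 31.2609)
   = 3.1063 − (2.458797)/(-33.922800) = 3.178782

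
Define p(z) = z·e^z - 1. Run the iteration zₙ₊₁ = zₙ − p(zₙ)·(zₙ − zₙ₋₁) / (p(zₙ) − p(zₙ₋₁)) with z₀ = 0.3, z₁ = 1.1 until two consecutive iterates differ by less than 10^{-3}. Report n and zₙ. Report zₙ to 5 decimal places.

p(0.3) = -0.5950424, p(1.1) = 2.3045826
z₂ = 1.1000000 − 2.3045826·(0.8000000)/(2.8996250) = 0.4641708;  |Δ| = 0.6358292
p(0.4641708) = -0.2616459
z₃ = 0.4641708 − (-0.2616459)·(-0.6358292)/(-2.5662285) = 0.5289983;  |Δ| = 0.0648275
p(0.5289983) = -0.1021675
z₄ = 0.5289983 − (-0.1021675)·(0.0648275)/(0.1594784) = 0.5705291;  |Δ| = 0.0415308
p(0.5705291) = 0.0093816
z₅ = 0.5705291 − 0.0093816·(0.0415308)/(0.1115491) = 0.5670362;  |Δ| = 0.0034929
p(0.5670362) = -0.0002959
z₆ = 0.5670362 − (-0.0002959)·(-0.0034929)/(-0.0096775) = 0.5671430;  |Δ| = 0.0001068
|z₆ − z₅| = 0.0001068 < 10^{-3}

n = 6, zₙ = 0.56714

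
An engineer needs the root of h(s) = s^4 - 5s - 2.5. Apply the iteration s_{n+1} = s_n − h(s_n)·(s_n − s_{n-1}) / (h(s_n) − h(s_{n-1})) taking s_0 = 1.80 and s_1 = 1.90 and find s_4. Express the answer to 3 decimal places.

1.852

h(1.80) = -1.00240, h(1.90) = 1.03210
s_2 = 1.90000 − 1.03210·(1.90000 − 1.80000) / (1.03210 − (-1.00240)) = 1.90000 − (0.10321)/(2.03450) = 1.84927
h(1.84927) = -0.05132
s_3 = 1.84927 − (-0.05132)·(1.84927 − 1.90000) / (-0.05132 − 1.03210) = 1.84927 − (0.00260)/(-1.08342) = 1.85167
h(1.85167) = -0.00243
s_4 = 1.85167 − (-0.00243)·(1.85167 − 1.84927) / (-0.00243 − (-0.05132)) = 1.85167 − (-0.00001)/(0.04889) = 1.85179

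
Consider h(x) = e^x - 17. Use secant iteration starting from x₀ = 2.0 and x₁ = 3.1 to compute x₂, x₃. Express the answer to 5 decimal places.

2.71390, 2.81773

h(2.0) = -9.6109439, h(3.1) = 5.1979513
x₂ = 3.1000000 − 5.1979513·(3.1000000 − 2.0000000) / (5.1979513 − (-9.6109439)) = 3.1000000 − (5.7177464)/(14.8088952) = 2.7138978
h(2.7138978) = -1.9120284
x₃ = 2.7138978 − (-1.9120284)·(2.7138978 − 3.1000000) / (-1.9120284 − 5.1979513) = 2.7138978 − (0.7382383)/(-7.1099797) = 2.8177291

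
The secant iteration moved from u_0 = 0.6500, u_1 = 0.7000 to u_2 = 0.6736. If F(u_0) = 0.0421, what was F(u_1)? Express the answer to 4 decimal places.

-0.0471

The secant line through (0.6500, 0.0421) and (0.7000, F(u_1)) crosses zero at u_2 = 0.6736.
So (0.6500, 0.0421), (0.7000, F(u_1)), (0.6736, 0) are collinear:
F(u_1) = 0.0421 · (0.7000 − 0.6736) / (0.6500 − 0.6736) = 0.0421 · (0.026400)/(-0.023600) = -0.047095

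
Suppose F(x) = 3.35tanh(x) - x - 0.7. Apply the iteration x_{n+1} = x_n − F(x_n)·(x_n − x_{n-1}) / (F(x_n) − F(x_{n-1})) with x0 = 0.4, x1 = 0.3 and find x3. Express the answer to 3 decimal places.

0.312

F(0.4) = 0.17283, F(0.3) = -0.02410
x2 = 0.30000 − (-0.02410)·(0.30000 − 0.40000) / (-0.02410 − 0.17283) = 0.30000 − (0.00241)/(-0.19693) = 0.31224
F(0.31224) = 0.00104
x3 = 0.31224 − 0.00104·(0.31224 − 0.30000) / (0.00104 − (-0.02410)) = 0.31224 − (0.00001)/(0.02515) = 0.31173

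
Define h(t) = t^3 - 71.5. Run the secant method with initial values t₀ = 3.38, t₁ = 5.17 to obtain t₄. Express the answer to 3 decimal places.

4.152

h(3.38) = -32.88553, h(5.17) = 66.68841
t₂ = 5.17000 − 66.68841·(5.17000 − 3.38000) / (66.68841 − (-32.88553)) = 5.17000 − (119.37226)/(99.57394) = 3.97117
h(3.97117) = -8.87390
t₃ = 3.97117 − (-8.87390)·(3.97117 − 5.17000) / (-8.87390 − 66.68841) = 3.97117 − (10.63831)/(-75.56232) = 4.11196
h(4.11196) = -1.97419
t₄ = 4.11196 − (-1.97419)·(4.11196 − 3.97117) / (-1.97419 − (-8.87390)) = 4.11196 − (-0.27794)/(6.89972) = 4.15224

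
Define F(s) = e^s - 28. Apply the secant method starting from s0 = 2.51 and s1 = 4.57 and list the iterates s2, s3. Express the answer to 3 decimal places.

2.894, 3.106

F(2.51) = -15.69507, F(4.57) = 68.54411
s2 = 4.57000 − 68.54411·(4.57000 − 2.51000) / (68.54411 − (-15.69507)) = 4.57000 − (141.20087)/(84.23918) = 2.89381
F(2.89381) = -9.93800
s3 = 2.89381 − (-9.93800)·(2.89381 − 4.57000) / (-9.93800 − 68.54411) = 2.89381 − (16.65798)/(-78.48211) = 3.10606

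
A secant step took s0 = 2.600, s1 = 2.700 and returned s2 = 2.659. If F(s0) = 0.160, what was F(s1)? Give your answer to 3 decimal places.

The secant line through (2.600, 0.160) and (2.700, F(s1)) crosses zero at s2 = 2.659.
So (2.600, 0.160), (2.700, F(s1)), (2.659, 0) are collinear:
F(s1) = 0.160 · (2.700 − 2.659) / (2.600 − 2.659) = 0.160 · (0.04100)/(-0.05900) = -0.11119

-0.111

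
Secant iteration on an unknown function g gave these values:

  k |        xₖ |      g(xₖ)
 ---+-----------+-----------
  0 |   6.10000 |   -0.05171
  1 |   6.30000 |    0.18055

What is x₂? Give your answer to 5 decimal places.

6.14453

x₂ = 6.30000 − 0.18055·(6.30000 − 6.10000) / (0.18055 − (-0.05171))
   = 6.30000 − (0.0361100)/(0.2322600) = 6.1445277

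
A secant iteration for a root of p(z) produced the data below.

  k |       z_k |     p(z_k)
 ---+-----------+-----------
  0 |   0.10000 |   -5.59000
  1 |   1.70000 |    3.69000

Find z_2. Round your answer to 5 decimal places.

1.06379

z_2 = 1.70000 − 3.69000·(1.70000 − 0.10000) / (3.69000 − (-5.59000))
   = 1.70000 − (5.9040000)/(9.2800000) = 1.0637931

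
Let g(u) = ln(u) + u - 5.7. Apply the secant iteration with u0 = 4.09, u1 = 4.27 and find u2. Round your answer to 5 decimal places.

4.25256

g(4.09) = -0.2014550, g(4.27) = 0.0216138
u2 = 4.2700000 − 0.0216138·(4.2700000 − 4.0900000) / (0.0216138 − (-0.2014550)) = 4.2700000 − (0.0038905)/(0.2230689) = 4.2525592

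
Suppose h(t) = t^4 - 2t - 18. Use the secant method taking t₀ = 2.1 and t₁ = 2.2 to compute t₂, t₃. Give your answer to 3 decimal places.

h(2.1) = -2.75190, h(2.2) = 1.02560
t₂ = 2.20000 − 1.02560·(2.20000 − 2.10000) / (1.02560 − (-2.75190)) = 2.20000 − (0.10256)/(3.77750) = 2.17285
h(2.17285) = -0.05525
t₃ = 2.17285 − (-0.05525)·(2.17285 − 2.20000) / (-0.05525 − 1.02560) = 2.17285 − (0.00150)/(-1.08085) = 2.17424

2.173, 2.174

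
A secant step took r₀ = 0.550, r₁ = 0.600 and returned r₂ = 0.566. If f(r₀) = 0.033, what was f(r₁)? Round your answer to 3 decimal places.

-0.070

The secant line through (0.550, 0.033) and (0.600, f(r₁)) crosses zero at r₂ = 0.566.
So (0.550, 0.033), (0.600, f(r₁)), (0.566, 0) are collinear:
f(r₁) = 0.033 · (0.600 − 0.566) / (0.550 − 0.566) = 0.033 · (0.03400)/(-0.01600) = -0.07013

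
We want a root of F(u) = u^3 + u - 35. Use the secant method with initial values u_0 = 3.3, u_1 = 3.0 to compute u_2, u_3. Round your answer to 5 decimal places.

3.16239, 3.16956

F(3.3) = 4.2370000, F(3.0) = -5.0000000
u_2 = 3.0000000 − (-5.0000000)·(3.0000000 − 3.3000000) / (-5.0000000 − 4.2370000) = 3.0000000 − (1.5000000)/(-9.2370000) = 3.1623904
F(3.1623904) = -0.2114511
u_3 = 3.1623904 − (-0.2114511)·(3.1623904 − 3.0000000) / (-0.2114511 − (-5.0000000)) = 3.1623904 − (-0.0343376)/(4.7885489) = 3.1695612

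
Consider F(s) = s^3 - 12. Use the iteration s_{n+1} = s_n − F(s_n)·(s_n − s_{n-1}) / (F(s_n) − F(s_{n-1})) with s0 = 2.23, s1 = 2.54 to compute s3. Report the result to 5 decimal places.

F(2.23) = -0.9104330, F(2.54) = 4.3870640
s2 = 2.5400000 − 4.3870640·(2.5400000 − 2.2300000) / (4.3870640 − (-0.9104330)) = 2.5400000 − (1.3599898)/(5.2974970) = 2.2832769
F(2.2832769) = -0.0964706
s3 = 2.2832769 − (-0.0964706)·(2.2832769 − 2.5400000) / (-0.0964706 − 4.3870640) = 2.2832769 − (0.0247662)/(-4.4835346) = 2.2888007

2.28880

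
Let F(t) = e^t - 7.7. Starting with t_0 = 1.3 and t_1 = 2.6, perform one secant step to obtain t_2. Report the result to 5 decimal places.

F(1.3) = -4.0307033, F(2.6) = 5.7637380
t_2 = 2.6000000 − 5.7637380·(2.6000000 − 1.3000000) / (5.7637380 − (-4.0307033)) = 2.6000000 − (7.4928594)/(9.7944414) = 1.8349886

1.83499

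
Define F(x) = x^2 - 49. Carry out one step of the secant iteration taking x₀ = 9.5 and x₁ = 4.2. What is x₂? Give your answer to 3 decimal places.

6.489

F(9.5) = 41.25000, F(4.2) = -31.36000
x₂ = 4.20000 − (-31.36000)·(4.20000 − 9.50000) / (-31.36000 − 41.25000) = 4.20000 − (166.20800)/(-72.61000) = 6.48905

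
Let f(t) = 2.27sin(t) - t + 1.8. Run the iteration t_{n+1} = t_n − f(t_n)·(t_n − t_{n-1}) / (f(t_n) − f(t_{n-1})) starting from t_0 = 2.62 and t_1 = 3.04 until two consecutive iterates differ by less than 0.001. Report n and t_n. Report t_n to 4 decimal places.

f(2.62) = 0.311054, f(3.04) = -1.009781
t_2 = 3.040000 − (-1.009781)·(0.420000)/(-1.320835) = 2.718909;  |Δ| = 0.321091
f(2.718909) = 0.012266
t_3 = 2.718909 − 0.012266·(-0.321091)/(1.022047) = 2.722763;  |Δ| = 0.003854
f(2.722763) = 0.000428
t_4 = 2.722763 − 0.000428·(0.003854)/(-0.011838) = 2.722902;  |Δ| = 0.000139
|t_4 − t_3| = 0.000139 < 0.001

n = 4, t_n = 2.7229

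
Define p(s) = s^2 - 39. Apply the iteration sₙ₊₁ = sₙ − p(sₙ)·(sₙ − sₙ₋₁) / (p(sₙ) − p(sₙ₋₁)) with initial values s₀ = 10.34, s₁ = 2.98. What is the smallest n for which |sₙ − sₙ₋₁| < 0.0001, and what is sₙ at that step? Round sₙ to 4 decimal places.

p(10.34) = 67.915600, p(2.98) = -30.119600
s₂ = 2.980000 − (-30.119600)·(-7.360000)/(-98.035200) = 5.241231;  |Δ| = 2.261231
p(5.241231) = -11.529495
s₃ = 5.241231 − (-11.529495)·(2.261231)/(18.590105) = 6.643636;  |Δ| = 1.402405
p(6.643636) = 5.137901
s₄ = 6.643636 − 5.137901·(1.402405)/(16.667397) = 6.211330;  |Δ| = 0.432306
p(6.211330) = -0.419380
s₅ = 6.211330 − (-0.419380)·(-0.432306)/(-5.557281) = 6.243954;  |Δ| = 0.032624
p(6.243954) = -0.013039
s₆ = 6.243954 − (-0.013039)·(0.032624)/(0.406340) = 6.245001;  |Δ| = 0.001047
p(6.245001) = 0.000035
s₇ = 6.245001 − 0.000035·(0.001047)/(0.013074) = 6.244998;  |Δ| = 0.000003
|s₇ − s₆| = 0.000003 < 0.0001

n = 7, sₙ = 6.2450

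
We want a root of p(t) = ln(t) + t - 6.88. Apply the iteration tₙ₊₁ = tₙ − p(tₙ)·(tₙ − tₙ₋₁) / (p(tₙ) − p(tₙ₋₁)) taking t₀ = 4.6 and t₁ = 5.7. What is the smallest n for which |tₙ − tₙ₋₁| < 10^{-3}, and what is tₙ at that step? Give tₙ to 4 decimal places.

n = 4, tₙ = 5.2263

p(4.6) = -0.753944, p(5.7) = 0.560466
t₂ = 5.700000 − 0.560466·(1.100000)/(1.314410) = 5.230958;  |Δ| = 0.469042
p(5.230958) = 0.005553
t₃ = 5.230958 − 0.005553·(-0.469042)/(-0.554913) = 5.226265;  |Δ| = 0.004694
p(5.226265) = -0.000038
t₄ = 5.226265 − (-0.000038)·(-0.004694)/(-0.005591) = 5.226297;  |Δ| = 0.000032
|t₄ − t₃| = 0.000032 < 10^{-3}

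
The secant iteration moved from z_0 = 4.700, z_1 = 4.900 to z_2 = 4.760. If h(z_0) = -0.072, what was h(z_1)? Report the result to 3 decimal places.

0.168

The secant line through (4.700, -0.072) and (4.900, h(z_1)) crosses zero at z_2 = 4.760.
So (4.700, -0.072), (4.900, h(z_1)), (4.760, 0) are collinear:
h(z_1) = -0.072 · (4.900 − 4.760) / (4.700 − 4.760) = -0.072 · (0.14000)/(-0.06000) = 0.16800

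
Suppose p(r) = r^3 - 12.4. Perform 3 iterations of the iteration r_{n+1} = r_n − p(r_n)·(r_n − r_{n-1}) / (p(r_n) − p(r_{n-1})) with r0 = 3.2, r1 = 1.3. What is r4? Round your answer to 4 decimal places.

2.2691

p(3.2) = 20.368000, p(1.3) = -10.203000
r2 = 1.300000 − (-10.203000)·(1.300000 − 3.200000) / (-10.203000 − 20.368000) = 1.300000 − (19.385700)/(-30.571000) = 1.934121
p(1.934121) = -5.164798
r3 = 1.934121 − (-5.164798)·(1.934121 − 1.300000) / (-5.164798 − (-10.203000)) = 1.934121 − (-3.275105)/(5.038202) = 2.584175
p(2.584175) = 4.857017
r4 = 2.584175 − 4.857017·(2.584175 − 1.934121) / (4.857017 − (-5.164798)) = 2.584175 − (3.157325)/(10.021816) = 2.269130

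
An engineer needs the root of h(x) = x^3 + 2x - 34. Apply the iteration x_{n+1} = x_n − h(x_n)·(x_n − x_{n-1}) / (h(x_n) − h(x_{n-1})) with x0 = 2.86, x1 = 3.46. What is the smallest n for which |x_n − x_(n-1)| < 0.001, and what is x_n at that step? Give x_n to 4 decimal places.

n = 5, x_n = 3.0341

h(2.86) = -4.886344, h(3.46) = 14.341736
x2 = 3.460000 − 14.341736·(0.600000)/(19.228080) = 3.012475;  |Δ| = 0.447525
h(3.012475) = -0.636815
x3 = 3.012475 − (-0.636815)·(-0.447525)/(-14.978551) = 3.031502;  |Δ| = 0.019027
h(3.031502) = -0.077485
x4 = 3.031502 − (-0.077485)·(0.019027)/(0.559330) = 3.034138;  |Δ| = 0.002636
h(3.034138) = 0.000518
x5 = 3.034138 − 0.000518·(0.002636)/(0.078003) = 3.034120;  |Δ| = 0.000018
|x5 − x4| = 0.000018 < 0.001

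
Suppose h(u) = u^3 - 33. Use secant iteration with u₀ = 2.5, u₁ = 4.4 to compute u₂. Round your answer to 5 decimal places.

h(2.5) = -17.3750000, h(4.4) = 52.1840000
u₂ = 4.4000000 − 52.1840000·(4.4000000 − 2.5000000) / (52.1840000 − (-17.3750000)) = 4.4000000 − (99.1496000)/(69.5590000) = 2.9745971

2.97460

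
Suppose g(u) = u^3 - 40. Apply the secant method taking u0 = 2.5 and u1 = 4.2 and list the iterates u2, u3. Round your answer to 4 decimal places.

3.2088, 3.3769

g(2.5) = -24.375000, g(4.2) = 34.088000
u2 = 4.200000 − 34.088000·(4.200000 − 2.500000) / (34.088000 − (-24.375000)) = 4.200000 − (57.949600)/(58.463000) = 3.208782
g(3.208782) = -6.961488
u3 = 3.208782 − (-6.961488)·(3.208782 − 4.200000) / (-6.961488 − 34.088000) = 3.208782 − (6.900354)/(-41.049488) = 3.376880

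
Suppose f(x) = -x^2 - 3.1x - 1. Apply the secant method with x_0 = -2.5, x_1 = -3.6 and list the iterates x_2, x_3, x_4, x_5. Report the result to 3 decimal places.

-2.667, -2.716, -2.735, -2.734

f(-2.5) = 0.50000, f(-3.6) = -2.80000
x_2 = -3.60000 − (-2.80000)·(-3.60000 − (-2.50000)) / (-2.80000 − 0.50000) = -3.60000 − (3.08000)/(-3.30000) = -2.66667
f(-2.66667) = 0.15556
x_3 = -2.66667 − 0.15556·(-2.66667 − (-3.60000)) / (0.15556 − (-2.80000)) = -2.66667 − (0.14519)/(2.95556) = -2.71579
f(-2.71579) = 0.04343
x_4 = -2.71579 − 0.04343·(-2.71579 − (-2.66667)) / (0.04343 − 0.15556) = -2.71579 − (-0.00213)/(-0.11212) = -2.73482
f(-2.73482) = -0.00130
x_5 = -2.73482 − (-0.00130)·(-2.73482 − (-2.71579)) / (-0.00130 − 0.04343) = -2.73482 − (0.00002)/(-0.04473) = -2.73427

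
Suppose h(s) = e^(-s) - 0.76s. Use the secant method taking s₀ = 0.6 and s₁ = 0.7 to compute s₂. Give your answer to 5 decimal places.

h(0.6) = 0.0928116, h(0.7) = -0.0354147
s₂ = 0.7000000 − (-0.0354147)·(0.7000000 − 0.6000000) / (-0.0354147 − 0.0928116) = 0.7000000 − (-0.0035415)/(-0.1282263) = 0.6723811

0.67238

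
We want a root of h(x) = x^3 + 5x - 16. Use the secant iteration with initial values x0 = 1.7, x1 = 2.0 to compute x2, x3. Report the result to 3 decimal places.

1.869, 1.877

h(1.7) = -2.58700, h(2.0) = 2.00000
x2 = 2.00000 − 2.00000·(2.00000 − 1.70000) / (2.00000 − (-2.58700)) = 2.00000 − (0.60000)/(4.58700) = 1.86920
h(1.86920) = -0.12325
x3 = 1.86920 − (-0.12325)·(1.86920 − 2.00000) / (-0.12325 − 2.00000) = 1.86920 − (0.01612)/(-2.12325) = 1.87679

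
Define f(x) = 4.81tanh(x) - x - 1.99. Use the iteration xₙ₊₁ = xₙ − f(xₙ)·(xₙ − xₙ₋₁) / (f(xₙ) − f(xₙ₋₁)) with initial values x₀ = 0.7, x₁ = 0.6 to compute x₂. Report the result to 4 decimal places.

0.6030

f(0.7) = 0.217009, f(0.6) = -0.006792
x₂ = 0.600000 − (-0.006792)·(0.600000 − 0.700000) / (-0.006792 − 0.217009) = 0.600000 − (0.000679)/(-0.223801) = 0.603035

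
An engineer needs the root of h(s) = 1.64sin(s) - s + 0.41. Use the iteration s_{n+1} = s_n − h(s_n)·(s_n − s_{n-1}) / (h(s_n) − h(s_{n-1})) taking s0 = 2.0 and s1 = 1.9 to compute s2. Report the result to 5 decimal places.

1.93854

h(2.0) = -0.0987522, h(1.9) = 0.0619321
s2 = 1.9000000 − 0.0619321·(1.9000000 − 2.0000000) / (0.0619321 − (-0.0987522)) = 1.9000000 − (-0.0061932)/(0.1606844) = 1.9385427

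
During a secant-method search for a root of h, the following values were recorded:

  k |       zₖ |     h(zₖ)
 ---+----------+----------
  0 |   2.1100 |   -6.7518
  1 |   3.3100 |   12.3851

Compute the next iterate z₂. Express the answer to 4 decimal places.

z₂ = 3.3100 − 12.3851·(3.3100 − 2.1100) / (12.3851 − (-6.7518))
   = 3.3100 − (14.862120)/(19.136900) = 2.533379

2.5334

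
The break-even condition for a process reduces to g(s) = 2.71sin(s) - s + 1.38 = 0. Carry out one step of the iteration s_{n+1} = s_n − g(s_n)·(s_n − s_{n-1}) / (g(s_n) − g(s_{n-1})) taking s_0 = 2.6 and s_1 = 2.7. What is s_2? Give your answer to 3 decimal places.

g(2.6) = 0.17701, g(2.7) = -0.16180
s_2 = 2.70000 − (-0.16180)·(2.70000 − 2.60000) / (-0.16180 − 0.17701) = 2.70000 − (-0.01618)/(-0.33881) = 2.65224

2.652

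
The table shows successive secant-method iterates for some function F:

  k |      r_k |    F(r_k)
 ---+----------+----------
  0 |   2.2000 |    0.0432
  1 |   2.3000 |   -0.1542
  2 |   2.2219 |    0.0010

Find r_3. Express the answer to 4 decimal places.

r_3 = 2.2219 − 0.0010·(2.2219 − 2.3000) / (0.0010 − (-0.1542))
   = 2.2219 − (-0.000078)/(0.155200) = 2.222403

2.2224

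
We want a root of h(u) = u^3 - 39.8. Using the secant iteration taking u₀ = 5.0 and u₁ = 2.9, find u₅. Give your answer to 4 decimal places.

3.4142

h(5.0) = 85.200000, h(2.9) = -15.411000
u₂ = 2.900000 − (-15.411000)·(2.900000 − 5.000000) / (-15.411000 − 85.200000) = 2.900000 − (32.363100)/(-100.611000) = 3.221666
h(3.221666) = -6.361916
u₃ = 3.221666 − (-6.361916)·(3.221666 − 2.900000) / (-6.361916 − (-15.411000)) = 3.221666 − (-2.046410)/(9.049084) = 3.447811
h(3.447811) = 1.185515
u₄ = 3.447811 − 1.185515·(3.447811 − 3.221666) / (1.185515 − (-6.361916)) = 3.447811 − (0.268099)/(7.547430) = 3.412289
h(3.412289) = -0.068267
u₅ = 3.412289 − (-0.068267)·(3.412289 − 3.447811) / (-0.068267 − 1.185515) = 3.412289 − (0.002425)/(-1.253781) = 3.414223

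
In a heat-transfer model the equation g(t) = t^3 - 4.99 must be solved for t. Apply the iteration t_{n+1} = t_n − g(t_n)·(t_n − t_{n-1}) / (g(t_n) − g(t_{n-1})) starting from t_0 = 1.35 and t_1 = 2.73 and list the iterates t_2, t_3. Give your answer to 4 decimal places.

g(1.35) = -2.529625, g(2.73) = 15.356417
t_2 = 2.730000 − 15.356417·(2.730000 − 1.350000) / (15.356417 − (-2.529625)) = 2.730000 − (21.191855)/(17.886042) = 1.545174
g(1.545174) = -1.300803
t_3 = 1.545174 − (-1.300803)·(1.545174 − 2.730000) / (-1.300803 − 15.356417) = 1.545174 − (1.541226)/(-16.657220) = 1.637700

1.5452, 1.6377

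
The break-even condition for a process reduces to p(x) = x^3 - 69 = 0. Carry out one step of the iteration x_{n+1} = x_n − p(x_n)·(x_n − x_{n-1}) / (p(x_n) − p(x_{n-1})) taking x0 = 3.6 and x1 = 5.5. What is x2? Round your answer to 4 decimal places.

3.9546

p(3.6) = -22.344000, p(5.5) = 97.375000
x2 = 5.500000 − 97.375000·(5.500000 − 3.600000) / (97.375000 − (-22.344000)) = 5.500000 − (185.012500)/(119.719000) = 3.954610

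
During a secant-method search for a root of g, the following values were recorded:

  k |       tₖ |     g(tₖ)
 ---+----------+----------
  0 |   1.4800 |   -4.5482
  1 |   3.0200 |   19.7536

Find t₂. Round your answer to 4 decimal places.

t₂ = 3.0200 − 19.7536·(3.0200 − 1.4800) / (19.7536 − (-4.5482))
   = 3.0200 − (30.420544)/(24.301800) = 1.768218

1.7682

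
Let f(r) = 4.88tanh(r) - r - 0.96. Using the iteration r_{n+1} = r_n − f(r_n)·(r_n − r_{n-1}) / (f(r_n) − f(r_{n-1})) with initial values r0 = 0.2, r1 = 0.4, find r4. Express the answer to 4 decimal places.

0.2541

f(0.2) = -0.196808, f(0.4) = 0.494151
r2 = 0.400000 − 0.494151·(0.400000 − 0.200000) / (0.494151 − (-0.196808)) = 0.400000 − (0.098830)/(0.690959) = 0.256967
f(0.256967) = 0.010140
r3 = 0.256967 − 0.010140·(0.256967 − 0.400000) / (0.010140 − 0.494151) = 0.256967 − (-0.001450)/(-0.484011) = 0.253970
f(0.253970) = -0.000572
r4 = 0.253970 − (-0.000572)·(0.253970 − 0.256967) / (-0.000572 − 0.010140) = 0.253970 − (0.000002)/(-0.010712) = 0.254130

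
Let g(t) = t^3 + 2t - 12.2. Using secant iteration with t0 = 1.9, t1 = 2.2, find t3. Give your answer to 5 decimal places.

2.01353

g(1.9) = -1.5410000, g(2.2) = 2.8480000
t2 = 2.2000000 − 2.8480000·(2.2000000 − 1.9000000) / (2.8480000 − (-1.5410000)) = 2.2000000 − (0.8544000)/(4.3890000) = 2.0053315
g(2.0053315) = -0.1251882
t3 = 2.0053315 − (-0.1251882)·(2.0053315 − 2.2000000) / (-0.1251882 − 2.8480000) = 2.0053315 − (0.0243702)/(-2.9731882) = 2.0135282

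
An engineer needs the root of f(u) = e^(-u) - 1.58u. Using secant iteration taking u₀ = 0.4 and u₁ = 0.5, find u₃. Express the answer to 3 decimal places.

f(0.4) = 0.03832, f(0.5) = -0.18347
u₂ = 0.50000 − (-0.18347)·(0.50000 − 0.40000) / (-0.18347 − 0.03832) = 0.50000 − (-0.01835)/(-0.22179) = 0.41728
f(0.41728) = -0.00046
u₃ = 0.41728 − (-0.00046)·(0.41728 − 0.50000) / (-0.00046 − (-0.18347)) = 0.41728 − (0.00004)/(0.18301) = 0.41707

0.417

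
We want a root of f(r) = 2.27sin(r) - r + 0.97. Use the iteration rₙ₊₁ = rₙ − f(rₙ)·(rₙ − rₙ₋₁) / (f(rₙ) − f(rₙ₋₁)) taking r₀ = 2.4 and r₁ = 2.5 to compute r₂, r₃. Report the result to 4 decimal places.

2.4376, 2.4382

f(2.4) = 0.103301, f(2.5) = -0.171468
r₂ = 2.500000 − (-0.171468)·(2.500000 − 2.400000) / (-0.171468 − 0.103301) = 2.500000 − (-0.017147)/(-0.274770) = 2.437596
f(2.437596) = 0.001706
r₃ = 2.437596 − 0.001706·(2.437596 − 2.500000) / (0.001706 − (-0.171468)) = 2.437596 − (-0.000106)/(0.173175) = 2.438211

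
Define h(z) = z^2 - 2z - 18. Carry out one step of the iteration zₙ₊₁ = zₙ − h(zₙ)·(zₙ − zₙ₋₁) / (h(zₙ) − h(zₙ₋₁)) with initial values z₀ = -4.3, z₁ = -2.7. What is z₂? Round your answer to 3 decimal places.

h(-4.3) = 9.09000, h(-2.7) = -5.31000
z₂ = -2.70000 − (-5.31000)·(-2.70000 − (-4.30000)) / (-5.31000 − 9.09000) = -2.70000 − (-8.49600)/(-14.40000) = -3.29000

-3.290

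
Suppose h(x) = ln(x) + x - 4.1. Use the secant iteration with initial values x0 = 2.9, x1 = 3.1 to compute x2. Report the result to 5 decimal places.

3.00146

h(2.9) = -0.1352893, h(3.1) = 0.1314021
x2 = 3.1000000 − 0.1314021·(3.1000000 − 2.9000000) / (0.1314021 − (-0.1352893)) = 3.1000000 − (0.0262804)/(0.2666914) = 3.0014575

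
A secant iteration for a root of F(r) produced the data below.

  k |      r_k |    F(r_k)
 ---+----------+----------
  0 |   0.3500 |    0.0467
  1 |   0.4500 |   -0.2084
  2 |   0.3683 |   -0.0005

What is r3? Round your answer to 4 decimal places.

0.3681

r3 = 0.3683 − (-0.0005)·(0.3683 − 0.4500) / (-0.0005 − (-0.2084))
   = 0.3683 − (0.000041)/(0.207900) = 0.368104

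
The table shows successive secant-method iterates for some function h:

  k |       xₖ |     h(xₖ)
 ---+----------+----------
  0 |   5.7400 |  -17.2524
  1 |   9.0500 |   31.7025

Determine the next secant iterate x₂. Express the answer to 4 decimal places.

x₂ = 9.0500 − 31.7025·(9.0500 − 5.7400) / (31.7025 − (-17.2524))
   = 9.0500 − (104.935275)/(48.954900) = 6.906491

6.9065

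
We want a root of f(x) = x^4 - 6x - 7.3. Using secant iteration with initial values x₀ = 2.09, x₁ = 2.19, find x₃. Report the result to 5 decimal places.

2.11429

f(2.09) = -0.7597024, f(2.19) = 2.5625752
x₂ = 2.1900000 − 2.5625752·(2.1900000 − 2.0900000) / (2.5625752 − (-0.7597024)) = 2.1900000 − (0.2562575)/(3.3222776) = 2.1128669
f(2.1128669) = -0.0480609
x₃ = 2.1128669 − (-0.0480609)·(2.1128669 − 2.1900000) / (-0.0480609 − 2.5625752) = 2.1128669 − (0.0037071)/(-2.6106361) = 2.1142869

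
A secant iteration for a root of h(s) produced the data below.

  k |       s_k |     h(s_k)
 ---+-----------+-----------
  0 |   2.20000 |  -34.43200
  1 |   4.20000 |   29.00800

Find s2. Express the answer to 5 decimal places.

s2 = 4.20000 − 29.00800·(4.20000 − 2.20000) / (29.00800 − (-34.43200))
   = 4.20000 − (58.0160000)/(63.4400000) = 3.2854981

3.28550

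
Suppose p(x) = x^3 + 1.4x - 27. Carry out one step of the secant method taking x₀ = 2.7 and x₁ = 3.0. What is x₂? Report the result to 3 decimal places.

p(2.7) = -3.53700, p(3.0) = 4.20000
x₂ = 3.00000 − 4.20000·(3.00000 − 2.70000) / (4.20000 − (-3.53700)) = 3.00000 − (1.26000)/(7.73700) = 2.83715

2.837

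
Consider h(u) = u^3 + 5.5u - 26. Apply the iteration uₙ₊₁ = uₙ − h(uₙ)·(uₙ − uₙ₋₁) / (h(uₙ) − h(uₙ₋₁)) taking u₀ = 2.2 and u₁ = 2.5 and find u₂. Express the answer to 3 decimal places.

2.347

h(2.2) = -3.25200, h(2.5) = 3.37500
u₂ = 2.50000 − 3.37500·(2.50000 − 2.20000) / (3.37500 − (-3.25200)) = 2.50000 − (1.01250)/(6.62700) = 2.34722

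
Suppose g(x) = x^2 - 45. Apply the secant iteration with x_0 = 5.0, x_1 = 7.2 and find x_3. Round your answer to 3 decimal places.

g(5.0) = -20.00000, g(7.2) = 6.84000
x_2 = 7.20000 − 6.84000·(7.20000 − 5.00000) / (6.84000 − (-20.00000)) = 7.20000 − (15.04800)/(26.84000) = 6.63934
g(6.63934) = -0.91911
x_3 = 6.63934 − (-0.91911)·(6.63934 − 7.20000) / (-0.91911 − 6.84000) = 6.63934 − (0.51530)/(-7.75911) = 6.70576

6.706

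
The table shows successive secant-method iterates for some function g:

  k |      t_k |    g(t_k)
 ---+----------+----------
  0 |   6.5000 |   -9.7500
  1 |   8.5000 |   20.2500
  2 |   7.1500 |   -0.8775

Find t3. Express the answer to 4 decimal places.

t3 = 7.1500 − (-0.8775)·(7.1500 − 8.5000) / (-0.8775 − 20.2500)
   = 7.1500 − (1.184625)/(-21.127500) = 7.206070

7.2061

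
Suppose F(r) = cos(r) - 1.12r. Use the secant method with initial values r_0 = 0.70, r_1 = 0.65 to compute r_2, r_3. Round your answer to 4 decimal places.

0.6890, 0.6891

F(0.70) = -0.019158, F(0.65) = 0.068084
r_2 = 0.650000 − 0.068084·(0.650000 − 0.700000) / (0.068084 − (-0.019158)) = 0.650000 − (-0.003404)/(0.087242) = 0.689020
F(0.689020) = 0.000167
r_3 = 0.689020 − 0.000167·(0.689020 − 0.650000) / (0.000167 − 0.068084) = 0.689020 − (0.000007)/(-0.067917) = 0.689116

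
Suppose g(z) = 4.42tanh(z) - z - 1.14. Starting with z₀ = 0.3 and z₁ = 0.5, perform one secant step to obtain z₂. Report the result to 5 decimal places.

0.35492

g(0.3) = -0.1523983, g(0.5) = 0.4025578
z₂ = 0.5000000 − 0.4025578·(0.5000000 − 0.3000000) / (0.4025578 − (-0.1523983)) = 0.5000000 − (0.0805116)/(0.5549561) = 0.3549226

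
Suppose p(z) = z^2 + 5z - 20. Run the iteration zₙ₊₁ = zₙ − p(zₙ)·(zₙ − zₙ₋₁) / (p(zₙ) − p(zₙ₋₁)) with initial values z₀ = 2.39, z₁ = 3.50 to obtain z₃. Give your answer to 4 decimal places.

2.6220

p(2.39) = -2.337900, p(3.50) = 9.750000
z₂ = 3.500000 − 9.750000·(3.500000 − 2.390000) / (9.750000 − (-2.337900)) = 3.500000 − (10.822500)/(12.087900) = 2.604683
p(2.604683) = -0.192209
z₃ = 2.604683 − (-0.192209)·(2.604683 − 3.500000) / (-0.192209 − 9.750000) = 2.604683 − (0.172088)/(-9.942209) = 2.621992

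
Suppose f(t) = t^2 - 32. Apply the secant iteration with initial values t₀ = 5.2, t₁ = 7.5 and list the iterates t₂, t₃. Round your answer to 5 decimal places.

5.59055, 5.64752

f(5.2) = -4.9600000, f(7.5) = 24.2500000
t₂ = 7.5000000 − 24.2500000·(7.5000000 − 5.2000000) / (24.2500000 − (-4.9600000)) = 7.5000000 − (55.7750000)/(29.2100000) = 5.5905512
f(5.5905512) = -0.7457375
t₃ = 5.5905512 − (-0.7457375)·(5.5905512 − 7.5000000) / (-0.7457375 − 24.2500000) = 5.5905512 − (1.4239476)/(-24.9957375) = 5.6475188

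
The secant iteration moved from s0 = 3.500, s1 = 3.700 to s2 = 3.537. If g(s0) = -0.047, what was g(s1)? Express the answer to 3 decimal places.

The secant line through (3.500, -0.047) and (3.700, g(s1)) crosses zero at s2 = 3.537.
So (3.500, -0.047), (3.700, g(s1)), (3.537, 0) are collinear:
g(s1) = -0.047 · (3.700 − 3.537) / (3.500 − 3.537) = -0.047 · (0.16300)/(-0.03700) = 0.20705

0.207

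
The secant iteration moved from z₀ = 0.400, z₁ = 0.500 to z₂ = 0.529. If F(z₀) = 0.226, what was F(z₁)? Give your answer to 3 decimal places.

The secant line through (0.400, 0.226) and (0.500, F(z₁)) crosses zero at z₂ = 0.529.
So (0.400, 0.226), (0.500, F(z₁)), (0.529, 0) are collinear:
F(z₁) = 0.226 · (0.500 − 0.529) / (0.400 − 0.529) = 0.226 · (-0.02900)/(-0.12900) = 0.05081

0.051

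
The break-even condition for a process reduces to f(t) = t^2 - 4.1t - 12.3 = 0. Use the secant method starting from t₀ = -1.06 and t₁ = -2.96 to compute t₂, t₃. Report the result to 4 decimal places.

-1.9012, -2.0006

f(-1.06) = -6.830400, f(-2.96) = 8.597600
t₂ = -2.960000 − 8.597600·(-2.960000 − (-1.060000)) / (8.597600 − (-6.830400)) = -2.960000 − (-16.335440)/(15.428000) = -1.901182
f(-1.901182) = -0.890659
t₃ = -1.901182 − (-0.890659)·(-1.901182 − (-2.960000)) / (-0.890659 − 8.597600) = -1.901182 − (-0.943045)/(-9.488259) = -2.000573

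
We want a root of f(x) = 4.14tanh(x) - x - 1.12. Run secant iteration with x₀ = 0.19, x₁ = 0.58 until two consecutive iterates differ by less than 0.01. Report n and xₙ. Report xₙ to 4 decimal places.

n = 4, xₙ = 0.3794

f(0.19) = -0.532731, f(0.58) = 0.463835
x₂ = 0.580000 − 0.463835·(0.390000)/(0.996566) = 0.398481;  |Δ| = 0.181519
f(0.398481) = 0.049124
x₃ = 0.398481 − 0.049124·(-0.181519)/(-0.414711) = 0.376980;  |Δ| = 0.021501
f(0.376980) = -0.006242
x₄ = 0.376980 − (-0.006242)·(-0.021501)/(-0.055366) = 0.379404;  |Δ| = 0.002424
|x₄ − x₃| = 0.002424 < 0.01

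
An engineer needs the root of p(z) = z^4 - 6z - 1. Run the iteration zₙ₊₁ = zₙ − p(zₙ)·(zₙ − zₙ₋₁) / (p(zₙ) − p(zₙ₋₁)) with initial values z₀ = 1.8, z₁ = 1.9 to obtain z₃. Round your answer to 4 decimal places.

p(1.8) = -1.302400, p(1.9) = 0.632100
z₂ = 1.900000 − 0.632100·(1.900000 − 1.800000) / (0.632100 − (-1.302400)) = 1.900000 − (0.063210)/(1.934500) = 1.867325
p(1.867325) = -0.045462
z₃ = 1.867325 − (-0.045462)·(1.867325 − 1.900000) / (-0.045462 − 0.632100) = 1.867325 − (0.001485)/(-0.677562) = 1.869517

1.8695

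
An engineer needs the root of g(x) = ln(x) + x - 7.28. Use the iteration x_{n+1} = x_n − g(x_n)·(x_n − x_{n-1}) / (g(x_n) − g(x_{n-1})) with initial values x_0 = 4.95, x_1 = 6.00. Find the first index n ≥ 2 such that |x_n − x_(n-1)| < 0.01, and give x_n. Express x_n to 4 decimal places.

n = 3, x_n = 5.5637

g(4.95) = -0.730612, g(6.00) = 0.511759
x_2 = 6.000000 − 0.511759·(1.050000)/(1.242372) = 5.567483;  |Δ| = 0.432517
g(5.567483) = 0.004426
x_3 = 5.567483 − 0.004426·(-0.432517)/(-0.507334) = 5.563710;  |Δ| = 0.003773
|x_3 − x_2| = 0.003773 < 0.01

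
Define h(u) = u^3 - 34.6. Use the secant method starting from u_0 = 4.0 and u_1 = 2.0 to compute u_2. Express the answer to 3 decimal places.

2.950

h(4.0) = 29.40000, h(2.0) = -26.60000
u_2 = 2.00000 − (-26.60000)·(2.00000 − 4.00000) / (-26.60000 − 29.40000) = 2.00000 − (53.20000)/(-56.00000) = 2.95000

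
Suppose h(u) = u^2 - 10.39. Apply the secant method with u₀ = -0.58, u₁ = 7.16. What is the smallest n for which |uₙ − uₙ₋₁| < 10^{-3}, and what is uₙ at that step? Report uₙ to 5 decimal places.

n = 8, uₙ = 3.22335

h(-0.58) = -10.0536000, h(7.16) = 40.8756000
u₂ = 7.1600000 − 40.8756000·(7.7400000)/(50.9292000) = 0.9479027;  |Δ| = 6.2120973
h(0.9479027) = -9.4914804
u₃ = 0.9479027 − (-9.4914804)·(-6.2120973)/(-50.3670804) = 2.1185483;  |Δ| = 1.1706456
h(2.1185483) = -5.9017531
u₄ = 2.1185483 − (-5.9017531)·(1.1706456)/(3.5897273) = 4.0431683;  |Δ| = 1.9246200
h(4.0431683) = 5.9572102
u₅ = 4.0431683 − 5.9572102·(1.9246200)/(11.8589632) = 3.0763582;  |Δ| = 0.9668101
h(3.0763582) = -0.9260203
u₆ = 3.0763582 − (-0.9260203)·(-0.9668101)/(-6.8832305) = 3.2064259;  |Δ| = 0.1300677
h(3.2064259) = -0.1088332
u₇ = 3.2064259 − (-0.1088332)·(0.1300677)/(0.8171872) = 3.2237483;  |Δ| = 0.0173224
h(3.2237483) = 0.0025532
u₈ = 3.2237483 − 0.0025532·(0.0173224)/(0.1113863) = 3.2233512;  |Δ| = 0.0003971
|u₈ − u₇| = 0.0003971 < 10^{-3}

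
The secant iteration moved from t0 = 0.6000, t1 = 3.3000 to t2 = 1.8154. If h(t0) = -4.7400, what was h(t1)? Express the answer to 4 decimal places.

5.7899

The secant line through (0.6000, -4.7400) and (3.3000, h(t1)) crosses zero at t2 = 1.8154.
So (0.6000, -4.7400), (3.3000, h(t1)), (1.8154, 0) are collinear:
h(t1) = -4.7400 · (3.3000 − 1.8154) / (0.6000 − 1.8154) = -4.7400 · (1.484600)/(-1.215400) = 5.789867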